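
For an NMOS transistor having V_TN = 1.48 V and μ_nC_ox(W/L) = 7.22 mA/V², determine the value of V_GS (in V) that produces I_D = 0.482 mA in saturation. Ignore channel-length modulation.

V_GS = 1.85 V

In saturation I_D = ½ k_n (V_GS − V_TN)², so V_GS − V_TN = √(2 I_D / k_n) = √(2 × 0.482 / 7.22) = 0.365 V.
V_GS = 1.48 + 0.365 = 1.85 V.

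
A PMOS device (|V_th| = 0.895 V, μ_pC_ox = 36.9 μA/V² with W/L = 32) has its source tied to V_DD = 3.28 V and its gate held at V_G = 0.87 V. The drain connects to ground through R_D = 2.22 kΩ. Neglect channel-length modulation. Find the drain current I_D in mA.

V_SG = V_DD − V_G = 3.28 − 0.87 = 2.41 V, so V_ov = 2.41 − 0.895 = 1.51 V.
k_p = μ_pC_ox · (W/L) = 1.181 mA/V².
Assume saturation: I_D = ½ k_p V_ov² = 0.5 × 1.181 × 1.51² = 1.36 mA, giving V_SD = V_DD − I_D R_D = 3.28 − 1.36 × 2.22 = 0.272 V.
But 0.272 V < V_ov = 1.51 V, so the device is actually in triode.
In triode I_D = k_p[V_ov V_SD − ½ V_SD²] and I_D = (V_DD − V_SD)/R_D. Equating: 1.31 V_SD² − 4.971 V_SD + 3.28 = 0, giving V_SD = 0.85 V (the root below V_ov).
I_D = (3.28 − 0.85) / 2.22 = 1.09 mA.

I_D = 1.09 mA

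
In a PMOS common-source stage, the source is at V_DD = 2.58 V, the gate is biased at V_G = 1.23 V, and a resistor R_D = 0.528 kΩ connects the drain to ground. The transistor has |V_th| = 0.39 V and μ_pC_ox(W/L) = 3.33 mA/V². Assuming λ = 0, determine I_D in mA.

V_SG = V_DD − V_G = 2.58 − 1.23 = 1.35 V, so V_ov = 1.35 − 0.39 = 0.96 V.
Assume saturation: I_D = ½ k_p V_ov² = 0.5 × 3.33 × 0.96² = 1.53 mA, giving V_SD = V_DD − I_D R_D = 2.58 − 1.53 × 0.528 = 1.77 V.
V_SD = 1.77 V ≥ V_ov = 0.96 V, confirming saturation.

I_D = 1.53 mA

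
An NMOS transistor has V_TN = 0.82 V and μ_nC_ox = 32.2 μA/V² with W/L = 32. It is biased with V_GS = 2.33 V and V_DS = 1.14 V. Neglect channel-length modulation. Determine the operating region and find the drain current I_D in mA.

k_n = μ_nC_ox · (W/L) = 1.03 mA/V².
V_ov = V_GS − V_TN = 2.33 − 0.82 = 1.51 V.
Since V_DS = 1.14 V < V_ov = 1.51 V, the device is in the triode region.
I_D = k_n [V_ov · V_DS − ½ V_DS²] = 1.03 × [1.51 × 1.14 − 0.5 × 1.14²] = 1.1 mA.

Triode; I_D = 1.10 mA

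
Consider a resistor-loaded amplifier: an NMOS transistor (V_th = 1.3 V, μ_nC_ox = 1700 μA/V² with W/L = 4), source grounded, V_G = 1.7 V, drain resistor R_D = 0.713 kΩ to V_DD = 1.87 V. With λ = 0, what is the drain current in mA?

V_GS = V_G = 1.7 V, so V_ov = 1.7 − 1.3 = 0.4 V.
k_n = μ_nC_ox · (W/L) = 6.8 mA/V².
Assume saturation: I_D = ½ k_n V_ov² = 0.5 × 6.8 × 0.4² = 0.544 mA, giving V_DS = V_DD − I_D R_D = 1.87 − 0.544 × 0.713 = 1.48 V.
V_DS = 1.48 V ≥ V_ov = 0.4 V, confirming saturation.

I_D = 0.544 mA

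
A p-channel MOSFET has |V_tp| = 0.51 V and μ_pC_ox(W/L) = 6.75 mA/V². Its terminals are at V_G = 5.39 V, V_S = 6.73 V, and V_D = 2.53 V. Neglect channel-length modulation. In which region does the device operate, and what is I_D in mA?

V_SG = V_S − V_G = 6.73 − 5.39 = 1.34 V; V_SD = V_S − V_D = 6.73 − 2.53 = 4.2 V.
V_ov = V_SG − |V_tp| = 1.34 − 0.51 = 0.83 V.
Since V_SD = 4.2 V ≥ V_ov = 0.83 V, the device is in saturation.
I_D = ½ k_p V_ov² = 0.5 × 6.75 × 0.83² = 2.33 mA.

Saturation; I_D = 2.33 mA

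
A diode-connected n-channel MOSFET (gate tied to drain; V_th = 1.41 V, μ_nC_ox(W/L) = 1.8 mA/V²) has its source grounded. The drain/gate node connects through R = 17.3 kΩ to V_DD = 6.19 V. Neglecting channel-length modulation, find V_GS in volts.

V_GS = 1.93 V

With gate tied to drain, V_GS = V_DS ≥ V_GS − V_th, so the device is in saturation.
KCL at the drain: ½ k_n (V_GS − V_th)² = (V_DD − V_GS)/R.
Let x = V_GS − 1.41. Then 15.6 x² + x − 4.78 = 0, giving x = 0.523 V (positive root), so V_GS = 1.93 V.
I_D = (V_DD − V_GS)/R = (6.19 − 1.93) / 17.3 = 0.246 mA.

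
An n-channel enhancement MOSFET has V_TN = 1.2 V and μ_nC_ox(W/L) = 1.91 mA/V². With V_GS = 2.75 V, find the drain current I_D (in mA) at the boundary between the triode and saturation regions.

At the boundary V_DS = V_ov = V_GS − V_TN = 2.75 − 1.2 = 1.55 V.
I_D = ½ k_n V_ov² = 0.5 × 1.91 × 1.55² = 2.29 mA.

I_D = 2.29 mA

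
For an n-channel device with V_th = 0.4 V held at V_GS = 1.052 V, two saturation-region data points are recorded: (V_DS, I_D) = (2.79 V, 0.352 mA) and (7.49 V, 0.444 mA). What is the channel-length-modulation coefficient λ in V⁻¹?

With V_GS fixed, I_D ∝ (1 + λ V_DS) in saturation, so I_D2/I_D1 = (1 + λ V_DS2)/(1 + λ V_DS1).
0.444/0.352 = 1.261 = (1 + 7.49 λ)/(1 + 2.79 λ).
Solving: λ (I_D1 V_DS2 − I_D2 V_DS1) = I_D2 − I_D1, so λ = (0.444 − 0.352) / (0.352 × 7.49 − 0.444 × 2.79) = 0.092 / 1.4 = 0.0658 V⁻¹.

λ = 0.0658 V⁻¹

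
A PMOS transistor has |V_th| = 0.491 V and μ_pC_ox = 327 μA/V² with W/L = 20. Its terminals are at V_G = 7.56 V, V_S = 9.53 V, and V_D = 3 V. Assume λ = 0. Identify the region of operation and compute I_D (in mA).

Saturation; I_D = 7.15 mA

V_SG = V_S − V_G = 9.53 − 7.56 = 1.97 V; V_SD = V_S − V_D = 9.53 − 3 = 6.53 V.
k_p = μ_pC_ox · (W/L) = 6.54 mA/V².
V_ov = V_SG − |V_th| = 1.97 − 0.491 = 1.48 V.
Since V_SD = 6.53 V ≥ V_ov = 1.48 V, the device is in saturation.
I_D = ½ k_p V_ov² = 0.5 × 6.54 × 1.48² = 7.15 mA.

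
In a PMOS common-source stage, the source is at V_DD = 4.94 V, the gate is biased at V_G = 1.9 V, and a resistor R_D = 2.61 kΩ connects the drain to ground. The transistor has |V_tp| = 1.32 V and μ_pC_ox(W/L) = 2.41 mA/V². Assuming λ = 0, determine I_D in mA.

V_SG = V_DD − V_G = 4.94 − 1.9 = 3.04 V, so V_ov = 3.04 − 1.32 = 1.72 V.
Assume saturation: I_D = ½ k_p V_ov² = 0.5 × 2.41 × 1.72² = 3.56 mA, giving V_SD = V_DD − I_D R_D = 4.94 − 3.56 × 2.61 = -4.36 V.
But -4.36 V < V_ov = 1.72 V, so the device is actually in triode.
In triode I_D = k_p[V_ov V_SD − ½ V_SD²] and I_D = (V_DD − V_SD)/R_D. Equating: 3.15 V_SD² − 11.82 V_SD + 4.94 = 0, giving V_SD = 0.479 V (the root below V_ov).
I_D = (4.94 − 0.479) / 2.61 = 1.71 mA.

I_D = 1.71 mA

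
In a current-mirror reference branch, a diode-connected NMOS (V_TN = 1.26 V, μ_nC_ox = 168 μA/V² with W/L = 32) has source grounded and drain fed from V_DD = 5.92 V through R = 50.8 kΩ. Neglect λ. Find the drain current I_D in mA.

With gate tied to drain, V_GS = V_DS ≥ V_GS − V_TN, so the device is in saturation.
k_n = μ_nC_ox · (W/L) = 5.376 mA/V².
KCL at the drain: ½ k_n (V_GS − V_TN)² = (V_DD − V_GS)/R.
Let x = V_GS − 1.26. Then 137 x² + x − 4.66 = 0, giving x = 0.181 V (positive root), so V_GS = 1.44 V.
I_D = (V_DD − V_GS)/R = (5.92 − 1.44) / 50.8 = 0.0882 mA.

I_D = 0.0882 mA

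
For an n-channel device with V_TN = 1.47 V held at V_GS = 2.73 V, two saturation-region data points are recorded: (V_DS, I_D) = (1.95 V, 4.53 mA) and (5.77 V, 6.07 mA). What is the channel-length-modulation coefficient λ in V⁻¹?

λ = 0.108 V⁻¹

With V_GS fixed, I_D ∝ (1 + λ V_DS) in saturation, so I_D2/I_D1 = (1 + λ V_DS2)/(1 + λ V_DS1).
6.07/4.53 = 1.34 = (1 + 5.77 λ)/(1 + 1.95 λ).
Solving: λ (I_D1 V_DS2 − I_D2 V_DS1) = I_D2 − I_D1, so λ = (6.07 − 4.53) / (4.53 × 5.77 − 6.07 × 1.95) = 1.54 / 14.3 = 0.108 V⁻¹.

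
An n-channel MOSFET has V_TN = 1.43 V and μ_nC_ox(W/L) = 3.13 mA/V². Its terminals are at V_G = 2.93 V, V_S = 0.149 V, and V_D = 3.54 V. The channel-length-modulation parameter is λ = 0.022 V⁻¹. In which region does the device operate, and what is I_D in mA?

V_GS = V_G − V_S = 2.93 − 0.149 = 2.78 V; V_DS = V_D − V_S = 3.54 − 0.149 = 3.39 V.
V_ov = V_GS − V_TN = 2.78 − 1.43 = 1.35 V.
Since V_DS = 3.39 V ≥ V_ov = 1.35 V, the device is in saturation.
I_D = ½ k_n V_ov² (1 + λ V_DS) = 0.5 × 3.13 × 1.35² × (1 + 0.022 × 3.39) = 3.07 mA.

Saturation; I_D = 3.07 mA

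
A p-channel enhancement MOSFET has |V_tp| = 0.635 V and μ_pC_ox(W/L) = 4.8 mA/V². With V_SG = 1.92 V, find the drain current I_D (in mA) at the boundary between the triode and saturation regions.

I_D = 3.96 mA

At the boundary V_SD = V_ov = V_SG − |V_tp| = 1.92 − 0.635 = 1.28 V.
I_D = ½ k_p V_ov² = 0.5 × 4.8 × 1.28² = 3.96 mA.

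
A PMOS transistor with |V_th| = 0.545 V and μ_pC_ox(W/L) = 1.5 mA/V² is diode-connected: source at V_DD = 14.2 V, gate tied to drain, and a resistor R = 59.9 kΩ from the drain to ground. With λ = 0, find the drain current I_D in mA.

I_D = 0.219 mA

With gate tied to drain, V_SG = V_SD ≥ V_SG − |V_th|, so the device is in saturation.
KCL at the drain: ½ k_p (V_SG − |V_th|)² = (V_DD − V_SG)/R.
Let x = V_SG − 0.545. Then 44.9 x² + x − 13.65 = 0, giving x = 0.54 V (positive root), so V_SG = 1.09 V.
I_D = (V_DD − V_SG)/R = (14.2 − 1.09) / 59.9 = 0.219 mA.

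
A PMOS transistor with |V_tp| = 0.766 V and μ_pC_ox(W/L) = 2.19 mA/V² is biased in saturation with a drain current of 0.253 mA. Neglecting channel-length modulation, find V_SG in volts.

V_SG = 1.25 V

In saturation I_D = ½ k_p (V_SG − |V_tp|)², so V_SG − |V_tp| = √(2 I_D / k_p) = √(2 × 0.253 / 2.19) = 0.481 V.
V_SG = 0.766 + 0.481 = 1.25 V.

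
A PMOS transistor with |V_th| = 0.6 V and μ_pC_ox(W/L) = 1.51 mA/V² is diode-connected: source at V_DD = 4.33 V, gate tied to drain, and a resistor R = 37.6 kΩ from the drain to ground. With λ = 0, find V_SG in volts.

With gate tied to drain, V_SG = V_SD ≥ V_SG − |V_th|, so the device is in saturation.
KCL at the drain: ½ k_p (V_SG − |V_th|)² = (V_DD − V_SG)/R.
Let x = V_SG − 0.6. Then 28.4 x² + x − 3.73 = 0, giving x = 0.345 V (positive root), so V_SG = 0.945 V.
I_D = (V_DD − V_SG)/R = (4.33 − 0.945) / 37.6 = 0.09 mA.

V_SG = 0.945 V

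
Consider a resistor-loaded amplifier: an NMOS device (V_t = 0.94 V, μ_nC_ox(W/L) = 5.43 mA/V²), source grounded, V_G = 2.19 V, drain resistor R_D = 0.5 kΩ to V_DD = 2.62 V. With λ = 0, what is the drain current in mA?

V_GS = V_G = 2.19 V, so V_ov = 2.19 − 0.94 = 1.25 V.
Assume saturation: I_D = ½ k_n V_ov² = 0.5 × 5.43 × 1.25² = 4.24 mA, giving V_DS = V_DD − I_D R_D = 2.62 − 4.24 × 0.5 = 0.499 V.
But 0.499 V < V_ov = 1.25 V, so the device is actually in triode.
In triode I_D = k_n[V_ov V_DS − ½ V_DS²] and I_D = (V_DD − V_DS)/R_D. Equating: 1.36 V_DS² − 4.394 V_DS + 2.62 = 0, giving V_DS = 0.788 V (the root below V_ov).
I_D = (2.62 − 0.788) / 0.5 = 3.66 mA.

I_D = 3.66 mA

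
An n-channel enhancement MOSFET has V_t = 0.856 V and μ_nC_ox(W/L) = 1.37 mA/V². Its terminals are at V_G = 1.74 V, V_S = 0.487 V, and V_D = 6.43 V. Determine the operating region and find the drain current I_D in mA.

V_GS = V_G − V_S = 1.74 − 0.487 = 1.25 V; V_DS = V_D − V_S = 6.43 − 0.487 = 5.94 V.
V_ov = V_GS − V_t = 1.25 − 0.856 = 0.397 V.
Since V_DS = 5.94 V ≥ V_ov = 0.397 V, the device is in saturation.
I_D = ½ k_n V_ov² = 0.5 × 1.37 × 0.397² = 0.108 mA.

Saturation; I_D = 0.108 mA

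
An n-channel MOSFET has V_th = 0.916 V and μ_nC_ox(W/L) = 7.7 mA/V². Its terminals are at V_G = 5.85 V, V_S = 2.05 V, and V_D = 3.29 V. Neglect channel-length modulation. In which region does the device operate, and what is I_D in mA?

Triode; I_D = 21.6 mA

V_GS = V_G − V_S = 5.85 − 2.05 = 3.8 V; V_DS = V_D − V_S = 3.29 − 2.05 = 1.24 V.
V_ov = V_GS − V_th = 3.8 − 0.916 = 2.88 V.
Since V_DS = 1.24 V < V_ov = 2.88 V, the device is in the triode region.
I_D = k_n [V_ov · V_DS − ½ V_DS²] = 7.7 × [2.88 × 1.24 − 0.5 × 1.24²] = 21.6 mA.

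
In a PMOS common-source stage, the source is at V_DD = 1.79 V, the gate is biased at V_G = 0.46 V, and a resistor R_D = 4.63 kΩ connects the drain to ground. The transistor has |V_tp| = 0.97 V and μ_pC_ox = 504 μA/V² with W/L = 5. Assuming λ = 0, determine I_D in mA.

I_D = 0.163 mA

V_SG = V_DD − V_G = 1.79 − 0.46 = 1.33 V, so V_ov = 1.33 − 0.97 = 0.36 V.
k_p = μ_pC_ox · (W/L) = 2.52 mA/V².
Assume saturation: I_D = ½ k_p V_ov² = 0.5 × 2.52 × 0.36² = 0.163 mA, giving V_SD = V_DD − I_D R_D = 1.79 − 0.163 × 4.63 = 1.03 V.
V_SD = 1.03 V ≥ V_ov = 0.36 V, confirming saturation.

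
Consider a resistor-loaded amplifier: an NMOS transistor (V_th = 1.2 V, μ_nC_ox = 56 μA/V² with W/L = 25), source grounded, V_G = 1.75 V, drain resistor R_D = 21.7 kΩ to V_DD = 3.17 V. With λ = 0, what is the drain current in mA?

I_D = 0.136 mA

V_GS = V_G = 1.75 V, so V_ov = 1.75 − 1.2 = 0.55 V.
k_n = μ_nC_ox · (W/L) = 1.4 mA/V².
Assume saturation: I_D = ½ k_n V_ov² = 0.5 × 1.4 × 0.55² = 0.212 mA, giving V_DS = V_DD − I_D R_D = 3.17 − 0.212 × 21.7 = -1.42 V.
But -1.42 V < V_ov = 0.55 V, so the device is actually in triode.
In triode I_D = k_n[V_ov V_DS − ½ V_DS²] and I_D = (V_DD − V_DS)/R_D. Equating: 15.2 V_DS² − 17.71 V_DS + 3.17 = 0, giving V_DS = 0.221 V (the root below V_ov).
I_D = (3.17 − 0.221) / 21.7 = 0.136 mA.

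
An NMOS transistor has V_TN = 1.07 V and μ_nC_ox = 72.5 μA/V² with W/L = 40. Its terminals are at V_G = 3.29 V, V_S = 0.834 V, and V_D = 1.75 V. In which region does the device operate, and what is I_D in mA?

Triode; I_D = 2.47 mA

V_GS = V_G − V_S = 3.29 − 0.834 = 2.46 V; V_DS = V_D − V_S = 1.75 − 0.834 = 0.916 V.
k_n = μ_nC_ox · (W/L) = 2.9 mA/V².
V_ov = V_GS − V_TN = 2.46 − 1.07 = 1.39 V.
Since V_DS = 0.916 V < V_ov = 1.39 V, the device is in the triode region.
I_D = k_n [V_ov · V_DS − ½ V_DS²] = 2.9 × [1.39 × 0.916 − 0.5 × 0.916²] = 2.47 mA.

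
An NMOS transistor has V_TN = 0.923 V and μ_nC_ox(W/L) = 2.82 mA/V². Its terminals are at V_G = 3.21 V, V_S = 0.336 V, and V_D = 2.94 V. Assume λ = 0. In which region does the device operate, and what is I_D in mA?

Saturation; I_D = 5.37 mA

V_GS = V_G − V_S = 3.21 − 0.336 = 2.87 V; V_DS = V_D − V_S = 2.94 − 0.336 = 2.6 V.
V_ov = V_GS − V_TN = 2.87 − 0.923 = 1.95 V.
Since V_DS = 2.6 V ≥ V_ov = 1.95 V, the device is in saturation.
I_D = ½ k_n V_ov² = 0.5 × 2.82 × 1.95² = 5.37 mA.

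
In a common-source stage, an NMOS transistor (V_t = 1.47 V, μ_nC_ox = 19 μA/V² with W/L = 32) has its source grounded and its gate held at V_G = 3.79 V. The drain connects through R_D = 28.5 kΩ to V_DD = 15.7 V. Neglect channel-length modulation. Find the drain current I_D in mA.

V_GS = V_G = 3.79 V, so V_ov = 3.79 − 1.47 = 2.32 V.
k_n = μ_nC_ox · (W/L) = 0.608 mA/V².
Assume saturation: I_D = ½ k_n V_ov² = 0.5 × 0.608 × 2.32² = 1.64 mA, giving V_DS = V_DD − I_D R_D = 15.7 − 1.64 × 28.5 = -30.9 V.
But -30.9 V < V_ov = 2.32 V, so the device is actually in triode.
In triode I_D = k_n[V_ov V_DS − ½ V_DS²] and I_D = (V_DD − V_DS)/R_D. Equating: 8.66 V_DS² − 41.2 V_DS + 15.7 = 0, giving V_DS = 0.418 V (the root below V_ov).
I_D = (15.7 − 0.418) / 28.5 = 0.536 mA.

I_D = 0.536 mA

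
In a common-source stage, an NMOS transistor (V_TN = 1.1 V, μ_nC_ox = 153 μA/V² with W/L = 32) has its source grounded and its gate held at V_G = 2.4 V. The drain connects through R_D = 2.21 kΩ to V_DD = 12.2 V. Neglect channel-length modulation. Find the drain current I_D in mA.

V_GS = V_G = 2.4 V, so V_ov = 2.4 − 1.1 = 1.3 V.
k_n = μ_nC_ox · (W/L) = 4.896 mA/V².
Assume saturation: I_D = ½ k_n V_ov² = 0.5 × 4.896 × 1.3² = 4.14 mA, giving V_DS = V_DD − I_D R_D = 12.2 − 4.14 × 2.21 = 3.06 V.
V_DS = 3.06 V ≥ V_ov = 1.3 V, confirming saturation.

I_D = 4.14 mA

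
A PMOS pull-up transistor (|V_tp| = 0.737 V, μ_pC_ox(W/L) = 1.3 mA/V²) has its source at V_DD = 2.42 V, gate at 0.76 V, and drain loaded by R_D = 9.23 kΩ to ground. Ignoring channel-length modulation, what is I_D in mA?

I_D = 0.238 mA

V_SG = V_DD − V_G = 2.42 − 0.76 = 1.66 V, so V_ov = 1.66 − 0.737 = 0.923 V.
Assume saturation: I_D = ½ k_p V_ov² = 0.5 × 1.3 × 0.923² = 0.554 mA, giving V_SD = V_DD − I_D R_D = 2.42 − 0.554 × 9.23 = -2.69 V.
But -2.69 V < V_ov = 0.923 V, so the device is actually in triode.
In triode I_D = k_p[V_ov V_SD − ½ V_SD²] and I_D = (V_DD − V_SD)/R_D. Equating: 6 V_SD² − 12.08 V_SD + 2.42 = 0, giving V_SD = 0.226 V (the root below V_ov).
I_D = (2.42 − 0.226) / 9.23 = 0.238 mA.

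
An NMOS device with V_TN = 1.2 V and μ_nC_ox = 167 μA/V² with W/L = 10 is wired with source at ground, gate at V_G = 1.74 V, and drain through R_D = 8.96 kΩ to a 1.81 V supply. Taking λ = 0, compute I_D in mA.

V_GS = V_G = 1.74 V, so V_ov = 1.74 − 1.2 = 0.54 V.
k_n = μ_nC_ox · (W/L) = 1.67 mA/V².
Assume saturation: I_D = ½ k_n V_ov² = 0.5 × 1.67 × 0.54² = 0.243 mA, giving V_DS = V_DD − I_D R_D = 1.81 − 0.243 × 8.96 = -0.372 V.
But -0.372 V < V_ov = 0.54 V, so the device is actually in triode.
In triode I_D = k_n[V_ov V_DS − ½ V_DS²] and I_D = (V_DD − V_DS)/R_D. Equating: 7.48 V_DS² − 9.08 V_DS + 1.81 = 0, giving V_DS = 0.251 V (the root below V_ov).
I_D = (1.81 − 0.251) / 8.96 = 0.174 mA.

I_D = 0.174 mA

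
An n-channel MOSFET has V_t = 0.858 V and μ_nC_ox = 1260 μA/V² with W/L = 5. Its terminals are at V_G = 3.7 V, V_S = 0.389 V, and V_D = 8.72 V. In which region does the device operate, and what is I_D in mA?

V_GS = V_G − V_S = 3.7 − 0.389 = 3.31 V; V_DS = V_D − V_S = 8.72 − 0.389 = 8.33 V.
k_n = μ_nC_ox · (W/L) = 6.3 mA/V².
V_ov = V_GS − V_t = 3.31 − 0.858 = 2.45 V.
Since V_DS = 8.33 V ≥ V_ov = 2.45 V, the device is in saturation.
I_D = ½ k_n V_ov² = 0.5 × 6.3 × 2.45² = 19 mA.

Saturation; I_D = 19.0 mA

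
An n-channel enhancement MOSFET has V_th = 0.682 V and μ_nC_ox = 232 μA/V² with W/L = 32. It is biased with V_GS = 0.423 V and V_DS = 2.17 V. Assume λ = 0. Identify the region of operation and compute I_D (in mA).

V_GS = 0.423 V < V_th = 0.682 V, so the transistor is in cutoff.

Cutoff; I_D = 0 mA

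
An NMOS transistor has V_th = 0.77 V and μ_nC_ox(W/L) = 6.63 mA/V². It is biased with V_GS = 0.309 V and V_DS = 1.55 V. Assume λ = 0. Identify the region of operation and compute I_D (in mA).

V_GS = 0.309 V < V_th = 0.77 V, so the transistor is in cutoff.

Cutoff; I_D = 0 mA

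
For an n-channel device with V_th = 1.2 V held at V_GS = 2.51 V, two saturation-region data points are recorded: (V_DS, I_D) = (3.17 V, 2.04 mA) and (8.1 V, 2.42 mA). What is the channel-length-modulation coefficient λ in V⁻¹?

With V_GS fixed, I_D ∝ (1 + λ V_DS) in saturation, so I_D2/I_D1 = (1 + λ V_DS2)/(1 + λ V_DS1).
2.42/2.04 = 1.186 = (1 + 8.1 λ)/(1 + 3.17 λ).
Solving: λ (I_D1 V_DS2 − I_D2 V_DS1) = I_D2 − I_D1, so λ = (2.42 − 2.04) / (2.04 × 8.1 − 2.42 × 3.17) = 0.38 / 8.85 = 0.0429 V⁻¹.

λ = 0.0429 V⁻¹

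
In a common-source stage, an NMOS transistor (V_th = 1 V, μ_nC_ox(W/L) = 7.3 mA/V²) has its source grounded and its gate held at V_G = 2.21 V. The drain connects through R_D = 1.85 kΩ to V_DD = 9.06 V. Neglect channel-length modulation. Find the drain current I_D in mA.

I_D = 4.50 mA

V_GS = V_G = 2.21 V, so V_ov = 2.21 − 1 = 1.21 V.
Assume saturation: I_D = ½ k_n V_ov² = 0.5 × 7.3 × 1.21² = 5.34 mA, giving V_DS = V_DD − I_D R_D = 9.06 − 5.34 × 1.85 = -0.826 V.
But -0.826 V < V_ov = 1.21 V, so the device is actually in triode.
In triode I_D = k_n[V_ov V_DS − ½ V_DS²] and I_D = (V_DD − V_DS)/R_D. Equating: 6.75 V_DS² − 17.34 V_DS + 9.06 = 0, giving V_DS = 0.73 V (the root below V_ov).
I_D = (9.06 − 0.73) / 1.85 = 4.5 mA.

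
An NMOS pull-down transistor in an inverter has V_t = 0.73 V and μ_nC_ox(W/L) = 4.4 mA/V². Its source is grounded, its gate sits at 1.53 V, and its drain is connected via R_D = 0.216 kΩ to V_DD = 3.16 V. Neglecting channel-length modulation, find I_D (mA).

I_D = 1.41 mA

V_GS = V_G = 1.53 V, so V_ov = 1.53 − 0.73 = 0.8 V.
Assume saturation: I_D = ½ k_n V_ov² = 0.5 × 4.4 × 0.8² = 1.41 mA, giving V_DS = V_DD − I_D R_D = 3.16 − 1.41 × 0.216 = 2.86 V.
V_DS = 2.86 V ≥ V_ov = 0.8 V, confirming saturation.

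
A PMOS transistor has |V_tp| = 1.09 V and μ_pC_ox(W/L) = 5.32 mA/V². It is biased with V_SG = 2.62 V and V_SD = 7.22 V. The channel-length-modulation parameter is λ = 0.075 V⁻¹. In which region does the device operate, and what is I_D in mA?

V_ov = V_SG − |V_tp| = 2.62 − 1.09 = 1.53 V.
Since V_SD = 7.22 V ≥ V_ov = 1.53 V, the device is in saturation.
I_D = ½ k_p V_ov² (1 + λ V_SD) = 0.5 × 5.32 × 1.53² × (1 + 0.075 × 7.22) = 9.6 mA.

Saturation; I_D = 9.60 mA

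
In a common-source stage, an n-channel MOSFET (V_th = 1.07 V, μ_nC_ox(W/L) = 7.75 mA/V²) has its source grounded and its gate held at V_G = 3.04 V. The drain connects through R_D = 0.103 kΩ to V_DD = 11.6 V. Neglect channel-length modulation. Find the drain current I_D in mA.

I_D = 15.0 mA

V_GS = V_G = 3.04 V, so V_ov = 3.04 − 1.07 = 1.97 V.
Assume saturation: I_D = ½ k_n V_ov² = 0.5 × 7.75 × 1.97² = 15 mA, giving V_DS = V_DD − I_D R_D = 11.6 − 15 × 0.103 = 10.1 V.
V_DS = 10.1 V ≥ V_ov = 1.97 V, confirming saturation.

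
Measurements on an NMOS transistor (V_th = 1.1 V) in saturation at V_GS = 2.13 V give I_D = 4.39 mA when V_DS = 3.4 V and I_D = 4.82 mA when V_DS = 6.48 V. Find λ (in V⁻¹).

With V_GS fixed, I_D ∝ (1 + λ V_DS) in saturation, so I_D2/I_D1 = (1 + λ V_DS2)/(1 + λ V_DS1).
4.82/4.39 = 1.098 = (1 + 6.48 λ)/(1 + 3.4 λ).
Solving: λ (I_D1 V_DS2 − I_D2 V_DS1) = I_D2 − I_D1, so λ = (4.82 − 4.39) / (4.39 × 6.48 − 4.82 × 3.4) = 0.43 / 12.1 = 0.0357 V⁻¹.

λ = 0.0357 V⁻¹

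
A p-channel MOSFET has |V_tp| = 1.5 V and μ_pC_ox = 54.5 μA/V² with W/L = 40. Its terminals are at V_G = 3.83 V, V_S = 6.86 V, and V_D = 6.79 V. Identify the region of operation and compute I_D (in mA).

Triode; I_D = 0.228 mA

V_SG = V_S − V_G = 6.86 − 3.83 = 3.03 V; V_SD = V_S − V_D = 6.86 − 6.79 = 0.07 V.
k_p = μ_pC_ox · (W/L) = 2.18 mA/V².
V_ov = V_SG − |V_tp| = 3.03 − 1.5 = 1.53 V.
Since V_SD = 0.07 V < V_ov = 1.53 V, the device is in the triode region.
I_D = k_p [V_ov · V_SD − ½ V_SD²] = 2.18 × [1.53 × 0.07 − 0.5 × 0.07²] = 0.228 mA.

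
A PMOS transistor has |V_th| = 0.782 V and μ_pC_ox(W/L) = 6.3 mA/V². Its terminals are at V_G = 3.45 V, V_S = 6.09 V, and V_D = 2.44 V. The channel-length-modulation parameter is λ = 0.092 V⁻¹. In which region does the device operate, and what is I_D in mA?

V_SG = V_S − V_G = 6.09 − 3.45 = 2.64 V; V_SD = V_S − V_D = 6.09 − 2.44 = 3.65 V.
V_ov = V_SG − |V_th| = 2.64 − 0.782 = 1.86 V.
Since V_SD = 3.65 V ≥ V_ov = 1.86 V, the device is in saturation.
I_D = ½ k_p V_ov² (1 + λ V_SD) = 0.5 × 6.3 × 1.86² × (1 + 0.092 × 3.65) = 14.5 mA.

Saturation; I_D = 14.5 mA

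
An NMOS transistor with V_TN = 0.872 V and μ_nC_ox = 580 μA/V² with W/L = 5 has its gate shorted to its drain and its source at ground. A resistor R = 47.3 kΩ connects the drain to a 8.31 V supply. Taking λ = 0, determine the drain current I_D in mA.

With gate tied to drain, V_GS = V_DS ≥ V_GS − V_TN, so the device is in saturation.
k_n = μ_nC_ox · (W/L) = 2.9 mA/V².
KCL at the drain: ½ k_n (V_GS − V_TN)² = (V_DD − V_GS)/R.
Let x = V_GS − 0.872. Then 68.6 x² + x − 7.438 = 0, giving x = 0.322 V (positive root), so V_GS = 1.19 V.
I_D = (V_DD − V_GS)/R = (8.31 − 1.19) / 47.3 = 0.15 mA.

I_D = 0.150 mA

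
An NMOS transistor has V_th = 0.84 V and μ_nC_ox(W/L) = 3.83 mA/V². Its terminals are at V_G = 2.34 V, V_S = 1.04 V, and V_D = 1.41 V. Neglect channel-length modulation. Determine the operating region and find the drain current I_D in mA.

Triode; I_D = 0.390 mA

V_GS = V_G − V_S = 2.34 − 1.04 = 1.3 V; V_DS = V_D − V_S = 1.41 − 1.04 = 0.37 V.
V_ov = V_GS − V_th = 1.3 − 0.84 = 0.46 V.
Since V_DS = 0.37 V < V_ov = 0.46 V, the device is in the triode region.
I_D = k_n [V_ov · V_DS − ½ V_DS²] = 3.83 × [0.46 × 0.37 − 0.5 × 0.37²] = 0.39 mA.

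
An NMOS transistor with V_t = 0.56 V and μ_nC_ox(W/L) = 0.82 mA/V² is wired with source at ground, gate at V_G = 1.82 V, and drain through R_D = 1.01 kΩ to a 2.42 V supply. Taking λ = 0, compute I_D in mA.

I_D = 0.651 mA

V_GS = V_G = 1.82 V, so V_ov = 1.82 − 0.56 = 1.26 V.
Assume saturation: I_D = ½ k_n V_ov² = 0.5 × 0.82 × 1.26² = 0.651 mA, giving V_DS = V_DD − I_D R_D = 2.42 − 0.651 × 1.01 = 1.76 V.
V_DS = 1.76 V ≥ V_ov = 1.26 V, confirming saturation.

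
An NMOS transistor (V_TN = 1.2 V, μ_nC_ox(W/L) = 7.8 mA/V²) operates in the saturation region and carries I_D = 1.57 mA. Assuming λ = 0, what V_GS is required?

V_GS = 1.83 V

In saturation I_D = ½ k_n (V_GS − V_TN)², so V_GS − V_TN = √(2 I_D / k_n) = √(2 × 1.57 / 7.8) = 0.634 V.
V_GS = 1.2 + 0.634 = 1.83 V.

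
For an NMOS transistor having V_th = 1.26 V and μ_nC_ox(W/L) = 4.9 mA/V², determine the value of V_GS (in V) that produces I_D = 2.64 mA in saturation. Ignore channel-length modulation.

In saturation I_D = ½ k_n (V_GS − V_th)², so V_GS − V_th = √(2 I_D / k_n) = √(2 × 2.64 / 4.9) = 1.04 V.
V_GS = 1.26 + 1.04 = 2.3 V.

V_GS = 2.30 V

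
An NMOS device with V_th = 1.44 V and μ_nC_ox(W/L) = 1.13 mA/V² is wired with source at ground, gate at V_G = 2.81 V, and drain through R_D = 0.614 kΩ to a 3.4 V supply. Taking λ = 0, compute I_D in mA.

I_D = 1.06 mA

V_GS = V_G = 2.81 V, so V_ov = 2.81 − 1.44 = 1.37 V.
Assume saturation: I_D = ½ k_n V_ov² = 0.5 × 1.13 × 1.37² = 1.06 mA, giving V_DS = V_DD − I_D R_D = 3.4 − 1.06 × 0.614 = 2.75 V.
V_DS = 2.75 V ≥ V_ov = 1.37 V, confirming saturation.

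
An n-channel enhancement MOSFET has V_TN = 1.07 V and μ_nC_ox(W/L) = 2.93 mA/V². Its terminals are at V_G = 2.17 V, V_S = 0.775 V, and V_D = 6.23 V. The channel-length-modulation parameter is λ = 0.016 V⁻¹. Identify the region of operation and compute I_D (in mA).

V_GS = V_G − V_S = 2.17 − 0.775 = 1.4 V; V_DS = V_D − V_S = 6.23 − 0.775 = 5.46 V.
V_ov = V_GS − V_TN = 1.4 − 1.07 = 0.325 V.
Since V_DS = 5.46 V ≥ V_ov = 0.325 V, the device is in saturation.
I_D = ½ k_n V_ov² (1 + λ V_DS) = 0.5 × 2.93 × 0.325² × (1 + 0.016 × 5.46) = 0.168 mA.

Saturation; I_D = 0.168 mA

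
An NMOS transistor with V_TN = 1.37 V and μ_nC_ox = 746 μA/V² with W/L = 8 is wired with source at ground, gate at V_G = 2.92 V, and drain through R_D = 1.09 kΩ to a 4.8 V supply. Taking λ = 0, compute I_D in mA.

I_D = 3.94 mA

V_GS = V_G = 2.92 V, so V_ov = 2.92 − 1.37 = 1.55 V.
k_n = μ_nC_ox · (W/L) = 5.968 mA/V².
Assume saturation: I_D = ½ k_n V_ov² = 0.5 × 5.968 × 1.55² = 7.17 mA, giving V_DS = V_DD − I_D R_D = 4.8 − 7.17 × 1.09 = -3.01 V.
But -3.01 V < V_ov = 1.55 V, so the device is actually in triode.
In triode I_D = k_n[V_ov V_DS − ½ V_DS²] and I_D = (V_DD − V_DS)/R_D. Equating: 3.25 V_DS² − 11.08 V_DS + 4.8 = 0, giving V_DS = 0.509 V (the root below V_ov).
I_D = (4.8 − 0.509) / 1.09 = 3.94 mA.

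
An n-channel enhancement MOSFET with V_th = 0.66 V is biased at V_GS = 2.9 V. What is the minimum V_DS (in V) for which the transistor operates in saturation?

V_DS,sat = 2.24 V

The boundary between triode and saturation is V_DS = V_GS − V_th = V_ov.
V_ov = 2.9 − 0.66 = 2.24 V.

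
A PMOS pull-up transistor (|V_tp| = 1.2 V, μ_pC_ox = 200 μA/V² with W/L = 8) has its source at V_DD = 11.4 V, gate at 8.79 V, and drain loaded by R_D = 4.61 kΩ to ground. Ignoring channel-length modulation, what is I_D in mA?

V_SG = V_DD − V_G = 11.4 − 8.79 = 2.61 V, so V_ov = 2.61 − 1.2 = 1.41 V.
k_p = μ_pC_ox · (W/L) = 1.6 mA/V².
Assume saturation: I_D = ½ k_p V_ov² = 0.5 × 1.6 × 1.41² = 1.59 mA, giving V_SD = V_DD − I_D R_D = 11.4 − 1.59 × 4.61 = 4.07 V.
V_SD = 4.07 V ≥ V_ov = 1.41 V, confirming saturation.

I_D = 1.59 mA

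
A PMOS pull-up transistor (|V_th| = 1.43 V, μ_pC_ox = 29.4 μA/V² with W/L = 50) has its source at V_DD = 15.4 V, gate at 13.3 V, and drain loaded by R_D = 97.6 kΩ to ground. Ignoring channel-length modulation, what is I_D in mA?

V_SG = V_DD − V_G = 15.4 − 13.3 = 2.1 V, so V_ov = 2.1 − 1.43 = 0.67 V.
k_p = μ_pC_ox · (W/L) = 1.47 mA/V².
Assume saturation: I_D = ½ k_p V_ov² = 0.5 × 1.47 × 0.67² = 0.33 mA, giving V_SD = V_DD − I_D R_D = 15.4 − 0.33 × 97.6 = -16.8 V.
But -16.8 V < V_ov = 0.67 V, so the device is actually in triode.
In triode I_D = k_p[V_ov V_SD − ½ V_SD²] and I_D = (V_DD − V_SD)/R_D. Equating: 71.7 V_SD² − 97.13 V_SD + 15.4 = 0, giving V_SD = 0.183 V (the root below V_ov).
I_D = (15.4 − 0.183) / 97.6 = 0.156 mA.

I_D = 0.156 mA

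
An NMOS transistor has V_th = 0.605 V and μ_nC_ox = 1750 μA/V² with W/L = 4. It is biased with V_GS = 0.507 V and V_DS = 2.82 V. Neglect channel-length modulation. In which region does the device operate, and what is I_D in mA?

V_GS = 0.507 V < V_th = 0.605 V, so the transistor is in cutoff.

Cutoff; I_D = 0 mA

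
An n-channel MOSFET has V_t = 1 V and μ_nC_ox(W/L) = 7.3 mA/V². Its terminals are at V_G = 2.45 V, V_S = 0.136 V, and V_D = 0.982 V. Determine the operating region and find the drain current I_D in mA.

V_GS = V_G − V_S = 2.45 − 0.136 = 2.31 V; V_DS = V_D − V_S = 0.982 − 0.136 = 0.846 V.
V_ov = V_GS − V_t = 2.31 − 1 = 1.31 V.
Since V_DS = 0.846 V < V_ov = 1.31 V, the device is in the triode region.
I_D = k_n [V_ov · V_DS − ½ V_DS²] = 7.3 × [1.31 × 0.846 − 0.5 × 0.846²] = 5.5 mA.

Triode; I_D = 5.50 mA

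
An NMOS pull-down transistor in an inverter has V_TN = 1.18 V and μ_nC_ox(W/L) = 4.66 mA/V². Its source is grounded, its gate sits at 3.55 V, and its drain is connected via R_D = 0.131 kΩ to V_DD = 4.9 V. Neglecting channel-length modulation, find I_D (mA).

I_D = 13.1 mA

V_GS = V_G = 3.55 V, so V_ov = 3.55 − 1.18 = 2.37 V.
Assume saturation: I_D = ½ k_n V_ov² = 0.5 × 4.66 × 2.37² = 13.1 mA, giving V_DS = V_DD − I_D R_D = 4.9 − 13.1 × 0.131 = 3.19 V.
V_DS = 3.19 V ≥ V_ov = 2.37 V, confirming saturation.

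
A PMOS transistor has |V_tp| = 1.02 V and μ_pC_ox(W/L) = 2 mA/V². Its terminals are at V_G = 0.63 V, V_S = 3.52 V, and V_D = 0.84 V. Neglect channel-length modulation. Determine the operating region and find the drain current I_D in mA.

V_SG = V_S − V_G = 3.52 − 0.63 = 2.89 V; V_SD = V_S − V_D = 3.52 − 0.84 = 2.68 V.
V_ov = V_SG − |V_tp| = 2.89 − 1.02 = 1.87 V.
Since V_SD = 2.68 V ≥ V_ov = 1.87 V, the device is in saturation.
I_D = ½ k_p V_ov² = 0.5 × 2 × 1.87² = 3.5 mA.

Saturation; I_D = 3.50 mA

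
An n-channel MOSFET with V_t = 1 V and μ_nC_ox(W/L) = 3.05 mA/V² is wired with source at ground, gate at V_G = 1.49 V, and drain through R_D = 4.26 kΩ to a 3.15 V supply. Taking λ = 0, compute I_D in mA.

I_D = 0.366 mA

V_GS = V_G = 1.49 V, so V_ov = 1.49 − 1 = 0.49 V.
Assume saturation: I_D = ½ k_n V_ov² = 0.5 × 3.05 × 0.49² = 0.366 mA, giving V_DS = V_DD − I_D R_D = 3.15 − 0.366 × 4.26 = 1.59 V.
V_DS = 1.59 V ≥ V_ov = 0.49 V, confirming saturation.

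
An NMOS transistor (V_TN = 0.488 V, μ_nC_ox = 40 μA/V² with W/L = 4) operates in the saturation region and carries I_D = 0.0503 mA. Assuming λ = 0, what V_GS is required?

k_n = μ_nC_ox · (W/L) = 0.16 mA/V².
In saturation I_D = ½ k_n (V_GS − V_TN)², so V_GS − V_TN = √(2 I_D / k_n) = √(2 × 0.0503 / 0.16) = 0.793 V.
V_GS = 0.488 + 0.793 = 1.28 V.

V_GS = 1.28 V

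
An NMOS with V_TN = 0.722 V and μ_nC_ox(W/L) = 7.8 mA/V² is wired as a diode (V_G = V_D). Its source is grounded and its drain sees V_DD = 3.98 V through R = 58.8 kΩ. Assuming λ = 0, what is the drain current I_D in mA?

I_D = 0.0534 mA

With gate tied to drain, V_GS = V_DS ≥ V_GS − V_TN, so the device is in saturation.
KCL at the drain: ½ k_n (V_GS − V_TN)² = (V_DD − V_GS)/R.
Let x = V_GS − 0.722. Then 229 x² + x − 3.258 = 0, giving x = 0.117 V (positive root), so V_GS = 0.839 V.
I_D = (V_DD − V_GS)/R = (3.98 − 0.839) / 58.8 = 0.0534 mA.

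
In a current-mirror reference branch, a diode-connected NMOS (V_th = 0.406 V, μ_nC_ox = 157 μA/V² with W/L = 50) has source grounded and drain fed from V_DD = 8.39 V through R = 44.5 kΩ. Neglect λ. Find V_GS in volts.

With gate tied to drain, V_GS = V_DS ≥ V_GS − V_th, so the device is in saturation.
k_n = μ_nC_ox · (W/L) = 7.85 mA/V².
KCL at the drain: ½ k_n (V_GS − V_th)² = (V_DD − V_GS)/R.
Let x = V_GS − 0.406. Then 175 x² + x − 7.984 = 0, giving x = 0.211 V (positive root), so V_GS = 0.617 V.
I_D = (V_DD − V_GS)/R = (8.39 − 0.617) / 44.5 = 0.175 mA.

V_GS = 0.617 V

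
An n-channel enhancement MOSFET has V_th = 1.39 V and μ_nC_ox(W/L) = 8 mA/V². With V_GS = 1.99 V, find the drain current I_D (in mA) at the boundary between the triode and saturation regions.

At the boundary V_DS = V_ov = V_GS − V_th = 1.99 − 1.39 = 0.6 V.
I_D = ½ k_n V_ov² = 0.5 × 8 × 0.6² = 1.44 mA.

I_D = 1.44 mA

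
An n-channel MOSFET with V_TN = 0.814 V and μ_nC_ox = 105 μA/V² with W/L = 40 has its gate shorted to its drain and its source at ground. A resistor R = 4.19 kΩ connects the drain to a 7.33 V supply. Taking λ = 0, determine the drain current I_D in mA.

With gate tied to drain, V_GS = V_DS ≥ V_GS − V_TN, so the device is in saturation.
k_n = μ_nC_ox · (W/L) = 4.2 mA/V².
KCL at the drain: ½ k_n (V_GS − V_TN)² = (V_DD − V_GS)/R.
Let x = V_GS − 0.814. Then 8.8 x² + x − 6.516 = 0, giving x = 0.806 V (positive root), so V_GS = 1.62 V.
I_D = (V_DD − V_GS)/R = (7.33 − 1.62) / 4.19 = 1.36 mA.

I_D = 1.36 mA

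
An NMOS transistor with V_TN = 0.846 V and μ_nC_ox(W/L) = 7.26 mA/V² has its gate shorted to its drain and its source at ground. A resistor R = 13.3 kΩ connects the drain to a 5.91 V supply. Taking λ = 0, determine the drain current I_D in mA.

With gate tied to drain, V_GS = V_DS ≥ V_GS − V_TN, so the device is in saturation.
KCL at the drain: ½ k_n (V_GS − V_TN)² = (V_DD − V_GS)/R.
Let x = V_GS − 0.846. Then 48.3 x² + x − 5.064 = 0, giving x = 0.314 V (positive root), so V_GS = 1.16 V.
I_D = (V_DD − V_GS)/R = (5.91 − 1.16) / 13.3 = 0.357 mA.

I_D = 0.357 mA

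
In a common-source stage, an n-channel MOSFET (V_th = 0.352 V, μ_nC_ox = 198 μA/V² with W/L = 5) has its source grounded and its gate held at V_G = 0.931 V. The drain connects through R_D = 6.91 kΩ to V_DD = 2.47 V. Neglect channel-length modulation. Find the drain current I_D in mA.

I_D = 0.166 mA

V_GS = V_G = 0.931 V, so V_ov = 0.931 − 0.352 = 0.579 V.
k_n = μ_nC_ox · (W/L) = 0.99 mA/V².
Assume saturation: I_D = ½ k_n V_ov² = 0.5 × 0.99 × 0.579² = 0.166 mA, giving V_DS = V_DD − I_D R_D = 2.47 − 0.166 × 6.91 = 1.32 V.
V_DS = 1.32 V ≥ V_ov = 0.579 V, confirming saturation.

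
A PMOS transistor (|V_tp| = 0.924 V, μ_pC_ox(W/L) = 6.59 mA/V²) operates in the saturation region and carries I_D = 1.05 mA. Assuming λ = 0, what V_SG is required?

V_SG = 1.49 V

In saturation I_D = ½ k_p (V_SG − |V_tp|)², so V_SG − |V_tp| = √(2 I_D / k_p) = √(2 × 1.05 / 6.59) = 0.565 V.
V_SG = 0.924 + 0.565 = 1.49 V.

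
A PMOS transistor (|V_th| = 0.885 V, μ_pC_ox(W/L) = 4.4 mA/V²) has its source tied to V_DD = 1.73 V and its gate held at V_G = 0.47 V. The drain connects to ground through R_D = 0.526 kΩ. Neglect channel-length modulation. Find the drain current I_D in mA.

V_SG = V_DD − V_G = 1.73 − 0.47 = 1.26 V, so V_ov = 1.26 − 0.885 = 0.375 V.
Assume saturation: I_D = ½ k_p V_ov² = 0.5 × 4.4 × 0.375² = 0.309 mA, giving V_SD = V_DD − I_D R_D = 1.73 − 0.309 × 0.526 = 1.57 V.
V_SD = 1.57 V ≥ V_ov = 0.375 V, confirming saturation.

I_D = 0.309 mA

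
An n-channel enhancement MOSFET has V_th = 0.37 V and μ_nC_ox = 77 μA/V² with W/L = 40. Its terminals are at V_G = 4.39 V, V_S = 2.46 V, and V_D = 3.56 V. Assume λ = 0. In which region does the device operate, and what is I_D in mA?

V_GS = V_G − V_S = 4.39 − 2.46 = 1.93 V; V_DS = V_D − V_S = 3.56 − 2.46 = 1.1 V.
k_n = μ_nC_ox · (W/L) = 3.08 mA/V².
V_ov = V_GS − V_th = 1.93 − 0.37 = 1.56 V.
Since V_DS = 1.1 V < V_ov = 1.56 V, the device is in the triode region.
I_D = k_n [V_ov · V_DS − ½ V_DS²] = 3.08 × [1.56 × 1.1 − 0.5 × 1.1²] = 3.42 mA.

Triode; I_D = 3.42 mA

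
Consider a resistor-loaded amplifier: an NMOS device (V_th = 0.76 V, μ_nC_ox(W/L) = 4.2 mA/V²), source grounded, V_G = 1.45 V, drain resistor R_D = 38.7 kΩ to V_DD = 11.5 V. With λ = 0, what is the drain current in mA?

V_GS = V_G = 1.45 V, so V_ov = 1.45 − 0.76 = 0.69 V.
Assume saturation: I_D = ½ k_n V_ov² = 0.5 × 4.2 × 0.69² = 1 mA, giving V_DS = V_DD − I_D R_D = 11.5 − 1 × 38.7 = -27.2 V.
But -27.2 V < V_ov = 0.69 V, so the device is actually in triode.
In triode I_D = k_n[V_ov V_DS − ½ V_DS²] and I_D = (V_DD − V_DS)/R_D. Equating: 81.3 V_DS² − 113.2 V_DS + 11.5 = 0, giving V_DS = 0.11 V (the root below V_ov).
I_D = (11.5 − 0.11) / 38.7 = 0.294 mA.

I_D = 0.294 mA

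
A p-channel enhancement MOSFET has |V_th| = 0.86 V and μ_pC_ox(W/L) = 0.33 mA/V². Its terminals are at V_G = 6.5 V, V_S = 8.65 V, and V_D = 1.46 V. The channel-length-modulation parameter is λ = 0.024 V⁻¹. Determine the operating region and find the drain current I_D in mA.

V_SG = V_S − V_G = 8.65 − 6.5 = 2.15 V; V_SD = V_S − V_D = 8.65 − 1.46 = 7.19 V.
V_ov = V_SG − |V_th| = 2.15 − 0.86 = 1.29 V.
Since V_SD = 7.19 V ≥ V_ov = 1.29 V, the device is in saturation.
I_D = ½ k_p V_ov² (1 + λ V_SD) = 0.5 × 0.33 × 1.29² × (1 + 0.024 × 7.19) = 0.322 mA.

Saturation; I_D = 0.322 mA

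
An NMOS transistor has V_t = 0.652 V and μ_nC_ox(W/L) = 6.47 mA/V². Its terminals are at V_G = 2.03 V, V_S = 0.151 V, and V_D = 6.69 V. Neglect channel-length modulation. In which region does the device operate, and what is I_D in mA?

Saturation; I_D = 4.87 mA

V_GS = V_G − V_S = 2.03 − 0.151 = 1.88 V; V_DS = V_D − V_S = 6.69 − 0.151 = 6.54 V.
V_ov = V_GS − V_t = 1.88 − 0.652 = 1.23 V.
Since V_DS = 6.54 V ≥ V_ov = 1.23 V, the device is in saturation.
I_D = ½ k_n V_ov² = 0.5 × 6.47 × 1.23² = 4.87 mA.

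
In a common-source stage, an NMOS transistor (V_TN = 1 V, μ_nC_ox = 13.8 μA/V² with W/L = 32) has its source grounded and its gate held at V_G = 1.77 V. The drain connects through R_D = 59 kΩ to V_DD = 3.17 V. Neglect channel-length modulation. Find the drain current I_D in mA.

I_D = 0.0509 mA

V_GS = V_G = 1.77 V, so V_ov = 1.77 − 1 = 0.77 V.
k_n = μ_nC_ox · (W/L) = 0.4416 mA/V².
Assume saturation: I_D = ½ k_n V_ov² = 0.5 × 0.4416 × 0.77² = 0.131 mA, giving V_DS = V_DD − I_D R_D = 3.17 − 0.131 × 59 = -4.55 V.
But -4.55 V < V_ov = 0.77 V, so the device is actually in triode.
In triode I_D = k_n[V_ov V_DS − ½ V_DS²] and I_D = (V_DD − V_DS)/R_D. Equating: 13 V_DS² − 21.06 V_DS + 3.17 = 0, giving V_DS = 0.168 V (the root below V_ov).
I_D = (3.17 − 0.168) / 59 = 0.0509 mA.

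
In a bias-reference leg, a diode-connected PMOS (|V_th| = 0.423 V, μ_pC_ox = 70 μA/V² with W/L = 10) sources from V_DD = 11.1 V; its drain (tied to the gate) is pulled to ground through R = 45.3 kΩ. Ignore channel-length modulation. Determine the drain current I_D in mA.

With gate tied to drain, V_SG = V_SD ≥ V_SG − |V_th|, so the device is in saturation.
k_p = μ_pC_ox · (W/L) = 0.7 mA/V².
KCL at the drain: ½ k_p (V_SG − |V_th|)² = (V_DD − V_SG)/R.
Let x = V_SG − 0.423. Then 15.9 x² + x − 10.68 = 0, giving x = 0.79 V (positive root), so V_SG = 1.21 V.
I_D = (V_DD − V_SG)/R = (11.1 − 1.21) / 45.3 = 0.218 mA.

I_D = 0.218 mA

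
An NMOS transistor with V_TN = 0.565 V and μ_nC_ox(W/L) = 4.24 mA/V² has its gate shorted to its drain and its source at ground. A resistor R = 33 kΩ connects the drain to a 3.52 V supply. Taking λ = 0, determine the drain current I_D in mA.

I_D = 0.0835 mA

With gate tied to drain, V_GS = V_DS ≥ V_GS − V_TN, so the device is in saturation.
KCL at the drain: ½ k_n (V_GS − V_TN)² = (V_DD − V_GS)/R.
Let x = V_GS − 0.565. Then 70 x² + x − 2.955 = 0, giving x = 0.198 V (positive root), so V_GS = 0.763 V.
I_D = (V_DD − V_GS)/R = (3.52 − 0.763) / 33 = 0.0835 mA.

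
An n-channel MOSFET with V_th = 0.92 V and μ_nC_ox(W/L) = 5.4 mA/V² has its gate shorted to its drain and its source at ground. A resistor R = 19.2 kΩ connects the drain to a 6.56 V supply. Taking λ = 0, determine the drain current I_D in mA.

With gate tied to drain, V_GS = V_DS ≥ V_GS − V_th, so the device is in saturation.
KCL at the drain: ½ k_n (V_GS − V_th)² = (V_DD − V_GS)/R.
Let x = V_GS − 0.92. Then 51.8 x² + x − 5.64 = 0, giving x = 0.32 V (positive root), so V_GS = 1.24 V.
I_D = (V_DD − V_GS)/R = (6.56 − 1.24) / 19.2 = 0.277 mA.

I_D = 0.277 mA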